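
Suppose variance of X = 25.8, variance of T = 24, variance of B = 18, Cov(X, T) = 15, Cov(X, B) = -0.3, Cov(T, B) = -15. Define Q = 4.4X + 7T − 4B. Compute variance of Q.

variance of Q = 3738.048

variance of Q = a²·variance of X + b²·variance of T + c²·variance of B + 2ab·Cov(X, T) + 2ac·Cov(X, B) + 2bc·Cov(T, B), with a = 4.4, b = 7, c = -4.
= 499.488 + 1176 + 288 + 924 + 10.56 + 840
= 3738.048.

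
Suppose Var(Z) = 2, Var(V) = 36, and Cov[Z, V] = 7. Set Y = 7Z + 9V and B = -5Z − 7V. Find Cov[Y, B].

Cov[Y, B] = -2996

By bilinearity, Cov[Y, B] = ac·Var(Z) + bd·Var(V) + (ad+bc)·Cov[Z, V], with a=7, b=9, c=-5, d=-7.
ac·Var(Z) = 7·(-5)·2 = -70
bd·Var(V) = 9·(-7)·36 = -2268
(ad+bc)·Cov[Z, V] = (-94)·7 = -658
Cov[Y, B] = -70 + (-2268) + (-658) = -2996.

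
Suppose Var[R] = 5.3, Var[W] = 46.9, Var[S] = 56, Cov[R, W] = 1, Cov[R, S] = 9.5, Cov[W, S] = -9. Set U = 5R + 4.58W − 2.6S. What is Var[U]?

Var[U] = 1507.99716

Var[U] = a²·Var[R] + b²·Var[W] + c²·Var[S] + 2ab·Cov[R, W] + 2ac·Cov[R, S] + 2bc·Cov[W, S], with a = 5, b = 4.58, c = -2.6.
= 132.5 + 983.79316 + 378.56 + 45.8 + (-247) + 214.344
= 1507.99716.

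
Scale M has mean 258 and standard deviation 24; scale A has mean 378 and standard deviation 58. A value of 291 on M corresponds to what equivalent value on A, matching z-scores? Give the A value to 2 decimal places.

A = 457.75

z = (291 − 258)/24 = 1.375.
A = 378 + z·58 = 378 + (291 − 258)·58/24 = 457.75.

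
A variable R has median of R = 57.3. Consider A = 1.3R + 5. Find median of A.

A linear map preserves order up to sign, so median of A = a·median of R + b = 1.3·57.3 + 5 = 79.49.

median of A = 79.49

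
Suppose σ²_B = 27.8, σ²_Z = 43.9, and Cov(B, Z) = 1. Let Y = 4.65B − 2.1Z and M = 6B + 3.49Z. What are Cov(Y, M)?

Cov(Y, M) = 457.5054

By bilinearity, Cov(Y, M) = ac·σ²_B + bd·σ²_Z + (ad+bc)·Cov(B, Z), with a=4.65, b=-2.1, c=6, d=3.49.
ac·σ²_B = 4.65·6·27.8 = 775.62
bd·σ²_Z = (-2.1)·3.49·43.9 = -321.7431
(ad+bc)·Cov(B, Z) = (3.6285)·1 = 3.6285
Cov(Y, M) = 775.62 + (-321.7431) + 3.6285 = 457.5054.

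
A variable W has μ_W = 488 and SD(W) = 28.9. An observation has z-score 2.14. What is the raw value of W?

W = 549.846

W = μ_W + z·SD(W) = 488 + 2.14·28.9 = 549.846.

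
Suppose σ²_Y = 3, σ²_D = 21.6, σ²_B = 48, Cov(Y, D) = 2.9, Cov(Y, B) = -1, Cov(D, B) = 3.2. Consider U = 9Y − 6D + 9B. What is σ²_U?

σ²_U = a²·σ²_Y + b²·σ²_D + c²·σ²_B + 2ab·Cov(Y, D) + 2ac·Cov(Y, B) + 2bc·Cov(D, B), with a = 9, b = -6, c = 9.
= 243 + 777.6 + 3888 + (-313.2) + (-162) + (-345.6)
= 4087.8.

σ²_U = 4087.8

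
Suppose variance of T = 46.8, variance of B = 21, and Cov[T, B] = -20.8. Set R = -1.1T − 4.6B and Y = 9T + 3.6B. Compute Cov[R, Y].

By bilinearity, Cov[R, Y] = ac·variance of T + bd·variance of B + (ad+bc)·Cov[T, B], with a=-1.1, b=-4.6, c=9, d=3.6.
ac·variance of T = (-1.1)·9·46.8 = -463.32
bd·variance of B = (-4.6)·3.6·21 = -347.76
(ad+bc)·Cov[T, B] = (-45.36)·(-20.8) = 943.488
Cov[R, Y] = -463.32 + (-347.76) + 943.488 = 132.408.

Cov[R, Y] = 132.408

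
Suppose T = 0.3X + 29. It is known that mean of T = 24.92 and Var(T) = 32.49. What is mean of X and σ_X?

mean of X = -13.6, σ_X = 19

From T = 0.3X + 29: mean of T = a·mean of X + b, so mean of X = (mean of T − b)/a = (24.92 − 29)/0.3 = -13.6.
σ_T = √32.49 = 5.7.
σ_T = |a|·σ_X, so σ_X = 5.7/|0.3| = 19.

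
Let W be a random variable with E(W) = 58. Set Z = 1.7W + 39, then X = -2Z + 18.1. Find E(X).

E(X) = -257.1

E(Z) = 1.7·58 + 39 = 137.6.
E(X) = (-2)·137.6 + 18.1 = -257.1.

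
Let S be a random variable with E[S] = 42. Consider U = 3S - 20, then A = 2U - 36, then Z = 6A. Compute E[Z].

E[U] = 3·42 + (-20) = 106.
E[A] = 2·106 + (-36) = 176.
E[Z] = 6·176 = 1056.

E[Z] = 1056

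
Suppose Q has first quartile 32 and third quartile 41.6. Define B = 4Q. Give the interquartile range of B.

IQR(B) = 38.4

IQR of Q = Q3 − Q1 = 41.6 − 32 = 9.6.
Under B = aQ + b, IQR(B) = |a|·IQR(Q) = |4|·9.6 = 38.4 (shifts cancel; spread scales by |a|).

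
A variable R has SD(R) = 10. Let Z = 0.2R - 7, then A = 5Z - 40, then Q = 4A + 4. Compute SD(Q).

SD(Z) = |0.2|·10 = 2.
SD(A) = |5|·2 = 10.
SD(Q) = |4|·10 = 40.

SD(Q) = 40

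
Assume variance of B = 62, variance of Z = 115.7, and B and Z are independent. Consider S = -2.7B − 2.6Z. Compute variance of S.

variance of S = 1234.112

variance of S = a²·variance of B + b²·variance of Z + 2ab·covariance of B and Z with a = -2.7, b = -2.6.
Independence gives covariance of B and Z = 0.
= (-2.7)²·62 + (-2.6)²·115.7 + 2·(-2.7)·(-2.6)·0
= 451.98 + 782.132 + 0 = 1234.112.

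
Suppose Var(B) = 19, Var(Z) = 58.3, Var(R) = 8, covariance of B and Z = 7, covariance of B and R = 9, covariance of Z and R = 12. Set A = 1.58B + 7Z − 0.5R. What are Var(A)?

Var(A) = a²·Var(B) + b²·Var(Z) + c²·Var(R) + 2ab·covariance of B and Z + 2ac·covariance of B and R + 2bc·covariance of Z and R, with a = 1.58, b = 7, c = -0.5.
= 47.4316 + 2856.7 + 2 + 154.84 + (-14.22) + (-84)
= 2962.7516.

Var(A) = 2962.7516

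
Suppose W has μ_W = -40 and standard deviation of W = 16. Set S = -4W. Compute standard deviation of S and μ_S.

S = -4W is linear with a = -4, b = 0.
standard deviation of S = |a|·standard deviation of W = |-4|·16 = 64.
μ_S = a·μ_W + b = (-4)·(-40) = 160.

standard deviation of S = 64, μ_S = 160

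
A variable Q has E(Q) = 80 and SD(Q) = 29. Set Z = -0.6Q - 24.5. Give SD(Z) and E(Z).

SD(Z) = 17.4, E(Z) = -72.5

Z = -0.6Q - 24.5 is linear with a = -0.6, b = -24.5.
SD(Z) = |a|·SD(Q) = |-0.6|·29 = 17.4.
E(Z) = a·E(Q) + b = (-0.6)·80 + (-24.5) = -72.5.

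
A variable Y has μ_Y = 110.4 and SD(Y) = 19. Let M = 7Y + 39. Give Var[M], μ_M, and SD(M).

Var[M] = 17689, μ_M = 811.8, SD(M) = 133

M = 7Y + 39 is linear with a = 7, b = 39.
Var[Y] = 19² = 361.
Var[M] = a²·Var[Y] = 7²·361 = 17689 (the additive constant 39 does not affect variance).
μ_M = a·μ_Y + b = 7·110.4 + 39 = 811.8.
SD(M) = |a|·SD(Y) = |7|·19 = 133.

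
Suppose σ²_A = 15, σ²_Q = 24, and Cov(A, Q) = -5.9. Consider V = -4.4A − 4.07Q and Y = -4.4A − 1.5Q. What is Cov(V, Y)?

Cov(V, Y) = 292.3228

By bilinearity, Cov(V, Y) = ac·σ²_A + bd·σ²_Q + (ad+bc)·Cov(A, Q), with a=-4.4, b=-4.07, c=-4.4, d=-1.5.
ac·σ²_A = (-4.4)·(-4.4)·15 = 290.4
bd·σ²_Q = (-4.07)·(-1.5)·24 = 146.52
(ad+bc)·Cov(A, Q) = (24.508)·(-5.9) = -144.5972
Cov(V, Y) = 290.4 + 146.52 + (-144.5972) = 292.3228.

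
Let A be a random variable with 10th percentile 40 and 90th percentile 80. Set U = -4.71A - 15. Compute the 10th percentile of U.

Since a = -4.71 < 0 the transformation is decreasing, reversing order: the 10th percentile of U corresponds to the 90th percentile of A.
So P_{10}(U) = a·P_{90}(A) + b = (-4.71)·80 + (-15) = -391.8.

10th percentile of U = -391.8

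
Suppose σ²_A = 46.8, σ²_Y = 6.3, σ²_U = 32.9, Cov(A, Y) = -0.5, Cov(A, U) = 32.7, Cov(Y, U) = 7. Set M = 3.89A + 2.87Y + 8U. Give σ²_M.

σ²_M = a²·σ²_A + b²·σ²_Y + c²·σ²_U + 2ab·Cov(A, Y) + 2ac·Cov(A, U) + 2bc·Cov(Y, U), with a = 3.89, b = 2.87, c = 8.
= 708.18228 + 51.89247 + 2105.6 + (-11.1643) + 2035.248 + 321.44
= 5211.19845.

σ²_M = 5211.19845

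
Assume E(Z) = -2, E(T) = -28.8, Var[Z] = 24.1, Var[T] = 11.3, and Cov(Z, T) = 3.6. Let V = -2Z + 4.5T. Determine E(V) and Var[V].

E(V) = -125.6, Var[V] = 260.425

E(V) = (-2)·E(Z) + 4.5·E(T) = (-2)·(-2) + 4.5·(-28.8) = -125.6.
Var[V] = a²·Var[Z] + b²·Var[T] + 2ab·Cov(Z, T) with a = -2, b = 4.5.
= (-2)²·24.1 + 4.5²·11.3 + 2·(-2)·4.5·3.6
= 96.4 + 228.825 + (-64.8) = 260.425.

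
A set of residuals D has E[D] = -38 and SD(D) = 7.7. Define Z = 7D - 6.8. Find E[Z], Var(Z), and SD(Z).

E[Z] = -272.8, Var(Z) = 2905.21, SD(Z) = 53.9

Z = 7D - 6.8 is linear with a = 7, b = -6.8.
E[Z] = a·E[D] + b = 7·(-38) + (-6.8) = -272.8.
Var(D) = 7.7² = 59.29.
Var(Z) = a²·Var(D) = 7²·59.29 = 2905.21 (the additive constant -6.8 does not affect variance).
SD(Z) = |a|·SD(D) = |7|·7.7 = 53.9.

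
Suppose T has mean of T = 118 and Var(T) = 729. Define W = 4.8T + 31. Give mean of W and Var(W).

mean of W = 597.4, Var(W) = 16796.16

W = 4.8T + 31 is linear with a = 4.8, b = 31.
mean of W = a·mean of T + b = 4.8·118 + 31 = 597.4.
Var(W) = a²·Var(T) = 4.8²·729 = 16796.16 (the additive constant 31 does not affect variance).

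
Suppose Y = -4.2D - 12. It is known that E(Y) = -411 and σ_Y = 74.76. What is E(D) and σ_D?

E(D) = 95, σ_D = 17.8

From Y = -4.2D - 12: E(Y) = a·E(D) + b, so E(D) = (E(Y) − b)/a = (-411 − (-12))/(-4.2) = 95.
σ_Y = |a|·σ_D, so σ_D = 74.76/|-4.2| = 17.8.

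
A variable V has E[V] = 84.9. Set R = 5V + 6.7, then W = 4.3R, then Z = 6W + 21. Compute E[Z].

E[R] = 5·84.9 + 6.7 = 431.2.
E[W] = 4.3·431.2 = 1854.16.
E[Z] = 6·1854.16 + 21 = 11145.96.

E[Z] = 11145.96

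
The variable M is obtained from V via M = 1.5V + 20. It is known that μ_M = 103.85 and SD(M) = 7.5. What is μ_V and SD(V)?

μ_V = 55.9, SD(V) = 5

From M = 1.5V + 20: μ_M = a·μ_V + b, so μ_V = (μ_M − b)/a = (103.85 − 20)/1.5 = 55.9.
SD(M) = |a|·SD(V), so SD(V) = 7.5/|1.5| = 5.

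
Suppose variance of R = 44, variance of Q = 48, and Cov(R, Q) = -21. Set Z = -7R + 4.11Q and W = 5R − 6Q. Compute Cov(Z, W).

By bilinearity, Cov(Z, W) = ac·variance of R + bd·variance of Q + (ad+bc)·Cov(R, Q), with a=-7, b=4.11, c=5, d=-6.
ac·variance of R = (-7)·5·44 = -1540
bd·variance of Q = 4.11·(-6)·48 = -1183.68
(ad+bc)·Cov(R, Q) = (62.55)·(-21) = -1313.55
Cov(Z, W) = -1540 + (-1183.68) + (-1313.55) = -4037.23.

Cov(Z, W) = -4037.23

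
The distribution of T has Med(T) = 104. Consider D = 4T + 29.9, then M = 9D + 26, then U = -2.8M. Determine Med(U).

Med(D) = 4·104 + 29.9 = 445.9.
Med(M) = 9·445.9 + 26 = 4039.1.
Med(U) = (-2.8)·4039.1 = -11309.48.

Med(U) = -11309.48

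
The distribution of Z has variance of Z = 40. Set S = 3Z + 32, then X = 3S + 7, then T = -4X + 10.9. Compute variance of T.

variance of S = 3²·40 = 360.
variance of X = 3²·360 = 3240.
variance of T = (-4)²·3240 = 51840.

variance of T = 51840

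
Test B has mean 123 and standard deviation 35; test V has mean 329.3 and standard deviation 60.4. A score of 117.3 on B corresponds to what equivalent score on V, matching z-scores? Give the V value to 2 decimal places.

V = 319.46

z = (117.3 − 123)/35 ≈ -0.1629.
V = 329.3 + z·60.4 = 329.3 + (117.3 − 123)·60.4/35 ≈ 319.46.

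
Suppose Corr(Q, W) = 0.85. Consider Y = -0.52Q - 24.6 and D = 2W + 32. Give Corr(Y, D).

Linear rescalings preserve |correlation|; the slopes -0.52 and 2 have opposite signs, so the correlation flips sign: Corr(Y, D) = −Corr(Q, W) = -0.85.

Corr(Y, D) = -0.85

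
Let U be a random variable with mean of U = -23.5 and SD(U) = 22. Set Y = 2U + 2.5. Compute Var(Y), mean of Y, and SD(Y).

Y = 2U + 2.5 is linear with a = 2, b = 2.5.
Var(U) = 22² = 484.
Var(Y) = a²·Var(U) = 2²·484 = 1936 (the additive constant 2.5 does not affect variance).
mean of Y = a·mean of U + b = 2·(-23.5) + 2.5 = -44.5.
SD(Y) = |a|·SD(U) = |2|·22 = 44.

Var(Y) = 1936, mean of Y = -44.5, SD(Y) = 44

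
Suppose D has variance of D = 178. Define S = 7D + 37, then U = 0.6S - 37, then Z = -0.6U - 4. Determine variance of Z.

variance of S = 7²·178 = 8722.
variance of U = 0.6²·8722 = 3139.92.
variance of Z = (-0.6)²·3139.92 = 1130.3712.

variance of Z = 1130.3712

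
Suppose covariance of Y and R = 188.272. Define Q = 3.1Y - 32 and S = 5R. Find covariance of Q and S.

covariance of Q and S = 2918.216

covariance of Q and S = a·c·covariance of Y and R = 3.1·5·188.272 = 2918.216. Additive constants drop out.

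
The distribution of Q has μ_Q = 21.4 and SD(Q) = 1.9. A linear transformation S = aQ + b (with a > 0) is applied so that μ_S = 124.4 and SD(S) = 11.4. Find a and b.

SD(S) = a·SD(Q) (a > 0), so a = 11.4/1.9 = 6.
μ_S = a·μ_Q + b, so b = 124.4 − 6·21.4 = -4.

a = 6, b = -4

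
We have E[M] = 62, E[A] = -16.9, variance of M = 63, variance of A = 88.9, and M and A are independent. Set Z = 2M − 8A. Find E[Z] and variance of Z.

E[Z] = 2·E[M] + (-8)·E[A] = 2·62 + (-8)·(-16.9) = 259.2.
variance of Z = a²·variance of M + b²·variance of A + 2ab·Cov(M, A) with a = 2, b = -8.
Independence gives Cov(M, A) = 0.
= 2²·63 + (-8)²·88.9 + 2·2·(-8)·0
= 252 + 5689.6 + 0 = 5941.6.

E[Z] = 259.2, variance of Z = 5941.6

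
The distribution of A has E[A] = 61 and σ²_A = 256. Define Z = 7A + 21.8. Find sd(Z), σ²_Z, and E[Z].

sd(Z) = 112, σ²_Z = 12544, E[Z] = 448.8

Z = 7A + 21.8 is linear with a = 7, b = 21.8.
sd(A) = √256 = 16.
sd(Z) = |a|·sd(A) = |7|·16 = 112.
σ²_Z = a²·σ²_A = 7²·256 = 12544 (the additive constant 21.8 does not affect variance).
E[Z] = a·E[A] + b = 7·61 + 21.8 = 448.8.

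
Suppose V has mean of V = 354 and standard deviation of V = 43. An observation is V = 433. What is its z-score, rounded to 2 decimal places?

z = (V − mean of V) / standard deviation of V = (433 − 354) / 43 ≈ 1.84.

z = 1.84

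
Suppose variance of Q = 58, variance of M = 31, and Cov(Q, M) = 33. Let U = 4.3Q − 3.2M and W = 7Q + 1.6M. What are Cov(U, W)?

By bilinearity, Cov(U, W) = ac·variance of Q + bd·variance of M + (ad+bc)·Cov(Q, M), with a=4.3, b=-3.2, c=7, d=1.6.
ac·variance of Q = 4.3·7·58 = 1745.8
bd·variance of M = (-3.2)·1.6·31 = -158.72
(ad+bc)·Cov(Q, M) = (-15.52)·33 = -512.16
Cov(U, W) = 1745.8 + (-158.72) + (-512.16) = 1074.92.

Cov(U, W) = 1074.92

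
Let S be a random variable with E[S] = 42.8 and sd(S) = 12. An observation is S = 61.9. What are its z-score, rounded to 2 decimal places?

z = 1.59

z = (S − E[S]) / sd(S) = (61.9 − 42.8) / 12 ≈ 1.59.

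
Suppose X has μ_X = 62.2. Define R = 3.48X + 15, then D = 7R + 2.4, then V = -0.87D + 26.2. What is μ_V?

μ_R = 3.48·62.2 + 15 = 231.456.
μ_D = 7·231.456 + 2.4 = 1622.592.
μ_V = (-0.87)·1622.592 + 26.2 = -1385.45504.

μ_V = -1385.45504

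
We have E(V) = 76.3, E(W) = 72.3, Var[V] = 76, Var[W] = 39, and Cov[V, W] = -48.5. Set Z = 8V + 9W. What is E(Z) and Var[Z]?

E(Z) = 8·E(V) + 9·E(W) = 8·76.3 + 9·72.3 = 1261.1.
Var[Z] = a²·Var[V] + b²·Var[W] + 2ab·Cov[V, W] with a = 8, b = 9.
= 8²·76 + 9²·39 + 2·8·9·(-48.5)
= 4864 + 3159 + (-6984) = 1039.

E(Z) = 1261.1, Var[Z] = 1039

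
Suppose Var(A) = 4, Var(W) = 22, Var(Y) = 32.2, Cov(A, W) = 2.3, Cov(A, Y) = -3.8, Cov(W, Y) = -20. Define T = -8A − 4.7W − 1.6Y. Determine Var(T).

Var(T) = 599.292

Var(T) = a²·Var(A) + b²·Var(W) + c²·Var(Y) + 2ab·Cov(A, W) + 2ac·Cov(A, Y) + 2bc·Cov(W, Y), with a = -8, b = -4.7, c = -1.6.
= 256 + 485.98 + 82.432 + 172.96 + (-97.28) + (-300.8)
= 599.292.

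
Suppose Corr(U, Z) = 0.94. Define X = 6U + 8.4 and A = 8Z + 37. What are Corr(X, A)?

Corr(X, A) = 0.94

Linear rescalings preserve correlation up to sign; here the slopes 6 and 8 have the same sign, so Corr(X, A) = Corr(U, Z) = 0.94.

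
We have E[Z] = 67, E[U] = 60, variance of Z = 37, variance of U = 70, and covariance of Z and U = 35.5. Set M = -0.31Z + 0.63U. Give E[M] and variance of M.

E[M] = 17.03, variance of M = 17.4724

E[M] = (-0.31)·E[Z] + 0.63·E[U] = (-0.31)·67 + 0.63·60 = 17.03.
variance of M = a²·variance of Z + b²·variance of U + 2ab·covariance of Z and U with a = -0.31, b = 0.63.
= (-0.31)²·37 + 0.63²·70 + 2·(-0.31)·0.63·35.5
= 3.5557 + 27.783 + (-13.8663) = 17.4724.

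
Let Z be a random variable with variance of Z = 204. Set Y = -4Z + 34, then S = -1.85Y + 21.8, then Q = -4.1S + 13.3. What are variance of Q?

variance of Q = 187785.1824

variance of Y = (-4)²·204 = 3264.
variance of S = (-1.85)²·3264 = 11171.04.
variance of Q = (-4.1)²·11171.04 = 187785.1824.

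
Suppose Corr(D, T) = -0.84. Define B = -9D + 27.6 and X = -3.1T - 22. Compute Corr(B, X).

Linear rescalings preserve correlation up to sign; here the slopes -9 and -3.1 have the same sign, so Corr(B, X) = Corr(D, T) = -0.84.

Corr(B, X) = -0.84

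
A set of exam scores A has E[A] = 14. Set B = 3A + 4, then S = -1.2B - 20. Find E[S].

E[S] = -75.2

E[B] = 3·14 + 4 = 46.
E[S] = (-1.2)·46 + (-20) = -75.2.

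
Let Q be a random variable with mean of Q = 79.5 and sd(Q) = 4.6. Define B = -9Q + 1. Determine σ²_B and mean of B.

σ²_B = 1713.96, mean of B = -714.5

B = -9Q + 1 is linear with a = -9, b = 1.
σ²_Q = 4.6² = 21.16.
σ²_B = a²·σ²_Q = (-9)²·21.16 = 1713.96 (the additive constant 1 does not affect variance).
mean of B = a·mean of Q + b = (-9)·79.5 + 1 = -714.5.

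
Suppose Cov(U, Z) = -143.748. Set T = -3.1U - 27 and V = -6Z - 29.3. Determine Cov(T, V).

Cov(T, V) = -2673.7128

Cov(T, V) = a·c·Cov(U, Z) = (-3.1)·(-6)·(-143.748) = -2673.7128. Additive constants drop out.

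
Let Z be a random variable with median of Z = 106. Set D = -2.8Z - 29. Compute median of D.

median of D = -325.8

A linear map preserves order up to sign, so median of D = a·median of Z + b = (-2.8)·106 + (-29) = -325.8.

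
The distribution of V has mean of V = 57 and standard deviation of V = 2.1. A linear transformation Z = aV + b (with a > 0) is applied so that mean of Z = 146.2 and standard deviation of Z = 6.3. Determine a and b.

a = 3, b = -24.8

standard deviation of Z = a·standard deviation of V (a > 0), so a = 6.3/2.1 = 3.
mean of Z = a·mean of V + b, so b = 146.2 − 3·57 = -24.8.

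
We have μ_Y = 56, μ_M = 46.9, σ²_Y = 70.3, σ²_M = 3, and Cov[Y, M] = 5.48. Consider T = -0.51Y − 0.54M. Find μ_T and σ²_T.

μ_T = (-0.51)·μ_Y + (-0.54)·μ_M = (-0.51)·56 + (-0.54)·46.9 = -53.886.
σ²_T = a²·σ²_Y + b²·σ²_M + 2ab·Cov[Y, M] with a = -0.51, b = -0.54.
= (-0.51)²·70.3 + (-0.54)²·3 + 2·(-0.51)·(-0.54)·5.48
= 18.28503 + 0.8748 + 3.018384 = 22.178214.

μ_T = -53.886, σ²_T = 22.178214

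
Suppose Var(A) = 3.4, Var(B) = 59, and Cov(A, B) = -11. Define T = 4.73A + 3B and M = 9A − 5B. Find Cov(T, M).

By bilinearity, Cov(T, M) = ac·Var(A) + bd·Var(B) + (ad+bc)·Cov(A, B), with a=4.73, b=3, c=9, d=-5.
ac·Var(A) = 4.73·9·3.4 = 144.738
bd·Var(B) = 3·(-5)·59 = -885
(ad+bc)·Cov(A, B) = (3.35)·(-11) = -36.85
Cov(T, M) = 144.738 + (-885) + (-36.85) = -777.112.

Cov(T, M) = -777.112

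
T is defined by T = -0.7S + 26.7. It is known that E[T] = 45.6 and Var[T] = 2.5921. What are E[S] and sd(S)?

From T = -0.7S + 26.7: E[T] = a·E[S] + b, so E[S] = (E[T] − b)/a = (45.6 − 26.7)/(-0.7) = -27.
sd(T) = √2.5921 = 1.61.
sd(T) = |a|·sd(S), so sd(S) = 1.61/|-0.7| = 2.3.

E[S] = -27, sd(S) = 2.3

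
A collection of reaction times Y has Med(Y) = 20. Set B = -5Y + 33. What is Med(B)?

A linear map preserves order up to sign, so Med(B) = a·Med(Y) + b = (-5)·20 + 33 = -67.

Med(B) = -67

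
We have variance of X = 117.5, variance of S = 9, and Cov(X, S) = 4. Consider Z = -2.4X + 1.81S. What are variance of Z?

variance of Z = a²·variance of X + b²·variance of S + 2ab·Cov(X, S) with a = -2.4, b = 1.81.
= (-2.4)²·117.5 + 1.81²·9 + 2·(-2.4)·1.81·4
= 676.8 + 29.4849 + (-34.752) = 671.5329.

variance of Z = 671.5329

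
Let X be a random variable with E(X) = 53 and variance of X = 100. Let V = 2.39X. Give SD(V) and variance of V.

V = 2.39X is linear with a = 2.39, b = 0.
SD(X) = √100 = 10.
SD(V) = |a|·SD(X) = |2.39|·10 = 23.9.
variance of V = a²·variance of X = 2.39²·100 = 571.21.

SD(V) = 23.9, variance of V = 571.21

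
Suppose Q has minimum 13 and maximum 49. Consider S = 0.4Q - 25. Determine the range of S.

Range(S) = 14.4

Range of Q = 49 − 13 = 36.
Range(S) = |a|·Range(Q) = |0.4|·36 = 14.4.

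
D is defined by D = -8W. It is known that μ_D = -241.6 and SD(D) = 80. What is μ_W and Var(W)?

From D = -8W: μ_D = a·μ_W + b, so μ_W = (μ_D − b)/a = (-241.6 − 0)/(-8) = 30.2.
Var(D) = 80² = 6400.
Var(D) = a²·Var(W), so Var(W) = 6400/(-8)² = 100.

μ_W = 30.2, Var(W) = 100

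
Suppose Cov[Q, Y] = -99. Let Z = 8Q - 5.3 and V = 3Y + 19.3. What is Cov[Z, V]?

Cov[Z, V] = -2376

Cov[Z, V] = a·c·Cov[Q, Y] = 8·3·(-99) = -2376. Additive constants drop out.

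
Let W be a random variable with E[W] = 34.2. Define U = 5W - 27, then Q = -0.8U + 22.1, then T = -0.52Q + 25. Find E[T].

E[U] = 5·34.2 + (-27) = 144.
E[Q] = (-0.8)·144 + 22.1 = -93.1.
E[T] = (-0.52)·(-93.1) + 25 = 73.412.

E[T] = 73.412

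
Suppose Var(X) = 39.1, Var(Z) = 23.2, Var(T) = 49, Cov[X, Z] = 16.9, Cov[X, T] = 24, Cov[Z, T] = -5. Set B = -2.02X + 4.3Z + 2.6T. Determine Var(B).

Var(B) = a²·Var(X) + b²·Var(Z) + c²·Var(T) + 2ab·Cov[X, Z] + 2ac·Cov[X, T] + 2bc·Cov[Z, T], with a = -2.02, b = 4.3, c = 2.6.
= 159.54364 + 428.968 + 331.24 + (-293.5868) + (-252.096) + (-111.8)
= 262.26884.

Var(B) = 262.26884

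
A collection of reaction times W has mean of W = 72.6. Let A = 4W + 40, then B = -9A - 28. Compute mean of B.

mean of B = -3001.6

mean of A = 4·72.6 + 40 = 330.4.
mean of B = (-9)·330.4 + (-28) = -3001.6.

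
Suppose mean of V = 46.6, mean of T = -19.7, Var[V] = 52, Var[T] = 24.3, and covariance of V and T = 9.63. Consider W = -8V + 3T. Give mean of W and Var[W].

mean of W = -431.9, Var[W] = 3084.46

mean of W = (-8)·mean of V + 3·mean of T = (-8)·46.6 + 3·(-19.7) = -431.9.
Var[W] = a²·Var[V] + b²·Var[T] + 2ab·covariance of V and T with a = -8, b = 3.
= (-8)²·52 + 3²·24.3 + 2·(-8)·3·9.63
= 3328 + 218.7 + (-462.24) = 3084.46.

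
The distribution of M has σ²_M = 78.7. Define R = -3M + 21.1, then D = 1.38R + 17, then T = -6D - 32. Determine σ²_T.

σ²_T = 48559.91472

σ²_R = (-3)²·78.7 = 708.3.
σ²_D = 1.38²·708.3 = 1348.88652.
σ²_T = (-6)²·1348.88652 = 48559.91472.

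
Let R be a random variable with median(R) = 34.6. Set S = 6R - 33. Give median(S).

median(S) = 174.6

A linear map preserves order up to sign, so median(S) = a·median(R) + b = 6·34.6 + (-33) = 174.6.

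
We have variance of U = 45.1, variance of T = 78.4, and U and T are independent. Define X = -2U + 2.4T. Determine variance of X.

variance of X = 631.984

variance of X = a²·variance of U + b²·variance of T + 2ab·covariance of U and T with a = -2, b = 2.4.
Independence gives covariance of U and T = 0.
= (-2)²·45.1 + 2.4²·78.4 + 2·(-2)·2.4·0
= 180.4 + 451.584 + 0 = 631.984.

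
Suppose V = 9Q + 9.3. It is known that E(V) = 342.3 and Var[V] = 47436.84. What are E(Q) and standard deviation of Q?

From V = 9Q + 9.3: E(V) = a·E(Q) + b, so E(Q) = (E(V) − b)/a = (342.3 − 9.3)/9 = 37.
standard deviation of V = √47436.84 = 217.8.
standard deviation of V = |a|·standard deviation of Q, so standard deviation of Q = 217.8/|9| = 24.2.

E(Q) = 37, standard deviation of Q = 24.2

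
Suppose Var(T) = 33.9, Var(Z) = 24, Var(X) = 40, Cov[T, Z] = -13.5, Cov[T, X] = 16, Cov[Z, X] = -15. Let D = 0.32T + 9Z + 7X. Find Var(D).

Var(D) = a²·Var(T) + b²·Var(Z) + c²·Var(X) + 2ab·Cov[T, Z] + 2ac·Cov[T, X] + 2bc·Cov[Z, X], with a = 0.32, b = 9, c = 7.
= 3.47136 + 1944 + 1960 + (-77.76) + 71.68 + (-1890)
= 2011.39136.

Var(D) = 2011.39136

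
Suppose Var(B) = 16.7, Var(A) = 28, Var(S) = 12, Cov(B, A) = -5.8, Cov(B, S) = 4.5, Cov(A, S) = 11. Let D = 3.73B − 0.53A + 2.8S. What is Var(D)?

Var(D) = a²·Var(B) + b²·Var(A) + c²·Var(S) + 2ab·Cov(B, A) + 2ac·Cov(B, S) + 2bc·Cov(A, S), with a = 3.73, b = -0.53, c = 2.8.
= 232.34543 + 7.8652 + 94.08 + 22.93204 + 93.996 + (-32.648)
= 418.57067.

Var(D) = 418.57067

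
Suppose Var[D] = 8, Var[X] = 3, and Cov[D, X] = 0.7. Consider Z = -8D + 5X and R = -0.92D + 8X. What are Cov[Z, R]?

Cov[Z, R] = 130.86

By bilinearity, Cov[Z, R] = ac·Var[D] + bd·Var[X] + (ad+bc)·Cov[D, X], with a=-8, b=5, c=-0.92, d=8.
ac·Var[D] = (-8)·(-0.92)·8 = 58.88
bd·Var[X] = 5·8·3 = 120
(ad+bc)·Cov[D, X] = (-68.6)·0.7 = -48.02
Cov[Z, R] = 58.88 + 120 + (-48.02) = 130.86.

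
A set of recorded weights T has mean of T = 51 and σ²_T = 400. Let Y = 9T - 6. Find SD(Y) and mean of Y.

SD(Y) = 180, mean of Y = 453

Y = 9T - 6 is linear with a = 9, b = -6.
SD(T) = √400 = 20.
SD(Y) = |a|·SD(T) = |9|·20 = 180.
mean of Y = a·mean of T + b = 9·51 + (-6) = 453.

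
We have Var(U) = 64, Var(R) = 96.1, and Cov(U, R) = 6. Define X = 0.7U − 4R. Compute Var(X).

Var(X) = 1535.36

Var(X) = a²·Var(U) + b²·Var(R) + 2ab·Cov(U, R) with a = 0.7, b = -4.
= 0.7²·64 + (-4)²·96.1 + 2·0.7·(-4)·6
= 31.36 + 1537.6 + (-33.6) = 1535.36.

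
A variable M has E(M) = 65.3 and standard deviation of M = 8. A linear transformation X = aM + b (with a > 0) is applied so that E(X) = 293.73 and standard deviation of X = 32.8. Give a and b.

standard deviation of X = a·standard deviation of M (a > 0), so a = 32.8/8 = 4.1.
E(X) = a·E(M) + b, so b = 293.73 − 4.1·65.3 = 26.

a = 4.1, b = 26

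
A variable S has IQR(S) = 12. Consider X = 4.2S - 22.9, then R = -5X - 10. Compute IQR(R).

IQR(R) = 252

IQR(X) = |4.2|·12 = 50.4.
IQR(R) = |-5|·50.4 = 252.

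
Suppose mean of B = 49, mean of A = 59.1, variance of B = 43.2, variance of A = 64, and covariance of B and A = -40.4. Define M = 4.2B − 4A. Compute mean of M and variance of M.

mean of M = 4.2·mean of B + (-4)·mean of A = 4.2·49 + (-4)·59.1 = -30.6.
variance of M = a²·variance of B + b²·variance of A + 2ab·covariance of B and A with a = 4.2, b = -4.
= 4.2²·43.2 + (-4)²·64 + 2·4.2·(-4)·(-40.4)
= 762.048 + 1024 + 1357.44 = 3143.488.

mean of M = -30.6, variance of M = 3143.488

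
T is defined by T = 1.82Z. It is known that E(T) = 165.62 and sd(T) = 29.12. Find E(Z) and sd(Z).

From T = 1.82Z: E(T) = a·E(Z) + b, so E(Z) = (E(T) − b)/a = (165.62 − 0)/1.82 = 91.
sd(T) = |a|·sd(Z), so sd(Z) = 29.12/|1.82| = 16.

E(Z) = 91, sd(Z) = 16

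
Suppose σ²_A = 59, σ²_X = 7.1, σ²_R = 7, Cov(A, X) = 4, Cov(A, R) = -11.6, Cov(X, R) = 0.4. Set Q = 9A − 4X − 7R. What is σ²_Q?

σ²_Q = 6431.6

σ²_Q = a²·σ²_A + b²·σ²_X + c²·σ²_R + 2ab·Cov(A, X) + 2ac·Cov(A, R) + 2bc·Cov(X, R), with a = 9, b = -4, c = -7.
= 4779 + 113.6 + 343 + (-288) + 1461.6 + 22.4
= 6431.6.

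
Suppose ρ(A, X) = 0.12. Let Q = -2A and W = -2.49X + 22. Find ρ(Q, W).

Linear rescalings preserve correlation up to sign; here the slopes -2 and -2.49 have the same sign, so ρ(Q, W) = ρ(A, X) = 0.12.

ρ(Q, W) = 0.12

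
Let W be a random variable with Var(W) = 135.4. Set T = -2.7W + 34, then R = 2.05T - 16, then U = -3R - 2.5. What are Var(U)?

Var(T) = (-2.7)²·135.4 = 987.066.
Var(R) = 2.05²·987.066 = 4148.144865.
Var(U) = (-3)²·4148.144865 = 37333.303785.

Var(U) = 37333.303785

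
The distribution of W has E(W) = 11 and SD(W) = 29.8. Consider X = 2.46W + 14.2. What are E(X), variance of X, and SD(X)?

X = 2.46W + 14.2 is linear with a = 2.46, b = 14.2.
E(X) = a·E(W) + b = 2.46·11 + 14.2 = 41.26.
variance of W = 29.8² = 888.04.
variance of X = a²·variance of W = 2.46²·888.04 = 5374.062864 (the additive constant 14.2 does not affect variance).
SD(X) = |a|·SD(W) = |2.46|·29.8 = 73.308.

E(X) = 41.26, variance of X = 5374.062864, SD(X) = 73.308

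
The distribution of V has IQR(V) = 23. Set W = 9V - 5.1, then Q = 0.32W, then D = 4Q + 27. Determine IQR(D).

IQR(W) = |9|·23 = 207.
IQR(Q) = |0.32|·207 = 66.24.
IQR(D) = |4|·66.24 = 264.96.

IQR(D) = 264.96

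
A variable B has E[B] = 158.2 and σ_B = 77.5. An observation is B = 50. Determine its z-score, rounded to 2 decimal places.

z = (B − E[B]) / σ_B = (50 − 158.2) / 77.5 ≈ -1.40.

z = -1.40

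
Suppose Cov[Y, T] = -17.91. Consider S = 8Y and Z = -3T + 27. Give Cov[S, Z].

Cov[S, Z] = a·c·Cov[Y, T] = 8·(-3)·(-17.91) = 429.84. Additive constants drop out.

Cov[S, Z] = 429.84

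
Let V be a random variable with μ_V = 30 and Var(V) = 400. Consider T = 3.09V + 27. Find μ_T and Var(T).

T = 3.09V + 27 is linear with a = 3.09, b = 27.
μ_T = a·μ_V + b = 3.09·30 + 27 = 119.7.
Var(T) = a²·Var(V) = 3.09²·400 = 3819.24 (the additive constant 27 does not affect variance).

μ_T = 119.7, Var(T) = 3819.24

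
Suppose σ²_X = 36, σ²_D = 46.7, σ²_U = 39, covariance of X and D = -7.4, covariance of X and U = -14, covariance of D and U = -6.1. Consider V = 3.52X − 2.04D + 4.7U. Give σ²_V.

σ²_V = 1261.92856

σ²_V = a²·σ²_X + b²·σ²_D + c²·σ²_U + 2ab·covariance of X and D + 2ac·covariance of X and U + 2bc·covariance of D and U, with a = 3.52, b = -2.04, c = 4.7.
= 446.0544 + 194.34672 + 861.51 + 106.27584 + (-463.232) + 116.9736
= 1261.92856.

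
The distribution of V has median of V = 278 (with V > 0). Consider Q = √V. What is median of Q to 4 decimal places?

median of Q = 16.6733

√V is monotone on this domain, so median of Q = √(278) ≈ 16.6733.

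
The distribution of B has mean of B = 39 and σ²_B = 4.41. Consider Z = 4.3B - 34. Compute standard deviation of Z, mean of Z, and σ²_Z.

standard deviation of Z = 9.03, mean of Z = 133.7, σ²_Z = 81.5409

Z = 4.3B - 34 is linear with a = 4.3, b = -34.
standard deviation of B = √4.41 = 2.1.
standard deviation of Z = |a|·standard deviation of B = |4.3|·2.1 = 9.03.
mean of Z = a·mean of B + b = 4.3·39 + (-34) = 133.7.
σ²_Z = a²·σ²_B = 4.3²·4.41 = 81.5409 (the additive constant -34 does not affect variance).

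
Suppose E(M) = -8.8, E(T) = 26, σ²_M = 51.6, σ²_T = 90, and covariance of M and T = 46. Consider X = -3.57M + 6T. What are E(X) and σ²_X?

E(X) = (-3.57)·E(M) + 6·E(T) = (-3.57)·(-8.8) + 6·26 = 187.416.
σ²_X = a²·σ²_M + b²·σ²_T + 2ab·covariance of M and T with a = -3.57, b = 6.
= (-3.57)²·51.6 + 6²·90 + 2·(-3.57)·6·46
= 657.63684 + 3240 + (-1970.64) = 1926.99684.

E(X) = 187.416, σ²_X = 1926.99684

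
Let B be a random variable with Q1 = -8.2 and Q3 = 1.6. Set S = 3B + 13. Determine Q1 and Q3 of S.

a = 3 > 0: Q1(S) = a·Q1(B)+b = -11.6, Q3(S) = a·Q3(B)+b = 17.8.

Q1(S) = -11.6, Q3(S) = 17.8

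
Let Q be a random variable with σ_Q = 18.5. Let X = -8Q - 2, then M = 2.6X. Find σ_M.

σ_X = |-8|·18.5 = 148.
σ_M = |2.6|·148 = 384.8.

σ_M = 384.8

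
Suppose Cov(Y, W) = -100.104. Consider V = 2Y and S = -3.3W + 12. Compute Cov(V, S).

Cov(V, S) = a·c·Cov(Y, W) = 2·(-3.3)·(-100.104) = 660.6864. Additive constants drop out.

Cov(V, S) = 660.6864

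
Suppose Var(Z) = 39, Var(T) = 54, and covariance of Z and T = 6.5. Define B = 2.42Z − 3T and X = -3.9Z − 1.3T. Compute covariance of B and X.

By bilinearity, covariance of B and X = ac·Var(Z) + bd·Var(T) + (ad+bc)·covariance of Z and T, with a=2.42, b=-3, c=-3.9, d=-1.3.
ac·Var(Z) = 2.42·(-3.9)·39 = -368.082
bd·Var(T) = (-3)·(-1.3)·54 = 210.6
(ad+bc)·covariance of Z and T = (8.554)·6.5 = 55.601
covariance of B and X = -368.082 + 210.6 + 55.601 = -101.881.

covariance of B and X = -101.881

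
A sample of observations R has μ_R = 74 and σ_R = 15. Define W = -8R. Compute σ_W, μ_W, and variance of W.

W = -8R is linear with a = -8, b = 0.
σ_W = |a|·σ_R = |-8|·15 = 120.
μ_W = a·μ_R + b = (-8)·74 = -592.
variance of R = 15² = 225.
variance of W = a²·variance of R = (-8)²·225 = 14400.

σ_W = 120, μ_W = -592, variance of W = 14400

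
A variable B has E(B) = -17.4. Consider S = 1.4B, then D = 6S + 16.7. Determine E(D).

E(S) = 1.4·(-17.4) = -24.36.
E(D) = 6·(-24.36) + 16.7 = -129.46.

E(D) = -129.46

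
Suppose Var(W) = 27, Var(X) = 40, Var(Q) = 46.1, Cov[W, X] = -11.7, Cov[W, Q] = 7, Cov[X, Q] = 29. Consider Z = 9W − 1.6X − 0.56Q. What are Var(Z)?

Var(Z) = 2622.22496

Var(Z) = a²·Var(W) + b²·Var(X) + c²·Var(Q) + 2ab·Cov[W, X] + 2ac·Cov[W, Q] + 2bc·Cov[X, Q], with a = 9, b = -1.6, c = -0.56.
= 2187 + 102.4 + 14.45696 + 336.96 + (-70.56) + 51.968
= 2622.22496.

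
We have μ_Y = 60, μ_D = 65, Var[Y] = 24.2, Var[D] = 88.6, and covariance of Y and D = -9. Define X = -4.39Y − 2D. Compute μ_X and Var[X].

μ_X = -393.4, Var[X] = 662.74482

μ_X = (-4.39)·μ_Y + (-2)·μ_D = (-4.39)·60 + (-2)·65 = -393.4.
Var[X] = a²·Var[Y] + b²·Var[D] + 2ab·covariance of Y and D with a = -4.39, b = -2.
= (-4.39)²·24.2 + (-2)²·88.6 + 2·(-4.39)·(-2)·(-9)
= 466.38482 + 354.4 + (-158.04) = 662.74482.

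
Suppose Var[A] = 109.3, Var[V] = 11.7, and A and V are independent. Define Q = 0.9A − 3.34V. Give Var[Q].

Var[Q] = 219.05352

Var[Q] = a²·Var[A] + b²·Var[V] + 2ab·Cov(A, V) with a = 0.9, b = -3.34.
Independence gives Cov(A, V) = 0.
= 0.9²·109.3 + (-3.34)²·11.7 + 2·0.9·(-3.34)·0
= 88.533 + 130.52052 + 0 = 219.05352.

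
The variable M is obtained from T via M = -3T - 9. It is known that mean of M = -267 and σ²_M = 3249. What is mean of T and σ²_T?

mean of T = 86, σ²_T = 361

From M = -3T - 9: mean of M = a·mean of T + b, so mean of T = (mean of M − b)/a = (-267 − (-9))/(-3) = 86.
σ²_M = a²·σ²_T, so σ²_T = 3249/(-3)² = 361.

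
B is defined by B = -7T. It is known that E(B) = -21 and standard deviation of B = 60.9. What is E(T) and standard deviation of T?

E(T) = 3, standard deviation of T = 8.7

From B = -7T: E(B) = a·E(T) + b, so E(T) = (E(B) − b)/a = (-21 − 0)/(-7) = 3.
standard deviation of B = |a|·standard deviation of T, so standard deviation of T = 60.9/|-7| = 8.7.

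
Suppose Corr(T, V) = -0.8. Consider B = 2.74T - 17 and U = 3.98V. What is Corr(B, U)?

Corr(B, U) = -0.8

Linear rescalings preserve correlation up to sign; here the slopes 2.74 and 3.98 have the same sign, so Corr(B, U) = Corr(T, V) = -0.8.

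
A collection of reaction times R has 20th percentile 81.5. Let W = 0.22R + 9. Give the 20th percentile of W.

20th percentile of W = 26.93

Since a = 0.22 > 0 the transformation is increasing, so the 20th percentile of W = a·(P_{20} of R) + b = 0.22·81.5 + 9 = 26.93.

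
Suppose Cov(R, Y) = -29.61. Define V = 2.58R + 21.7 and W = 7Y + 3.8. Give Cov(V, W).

Cov(V, W) = -534.7566

Cov(V, W) = a·c·Cov(R, Y) = 2.58·7·(-29.61) = -534.7566. Additive constants drop out.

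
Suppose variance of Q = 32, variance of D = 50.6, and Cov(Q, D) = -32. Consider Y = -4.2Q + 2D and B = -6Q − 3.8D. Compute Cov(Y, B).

By bilinearity, Cov(Y, B) = ac·variance of Q + bd·variance of D + (ad+bc)·Cov(Q, D), with a=-4.2, b=2, c=-6, d=-3.8.
ac·variance of Q = (-4.2)·(-6)·32 = 806.4
bd·variance of D = 2·(-3.8)·50.6 = -384.56
(ad+bc)·Cov(Q, D) = (3.96)·(-32) = -126.72
Cov(Y, B) = 806.4 + (-384.56) + (-126.72) = 295.12.

Cov(Y, B) = 295.12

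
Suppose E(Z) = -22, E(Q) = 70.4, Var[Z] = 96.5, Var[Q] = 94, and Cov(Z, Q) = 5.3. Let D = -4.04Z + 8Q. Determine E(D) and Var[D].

E(D) = (-4.04)·E(Z) + 8·E(Q) = (-4.04)·(-22) + 8·70.4 = 652.08.
Var[D] = a²·Var[Z] + b²·Var[Q] + 2ab·Cov(Z, Q) with a = -4.04, b = 8.
= (-4.04)²·96.5 + 8²·94 + 2·(-4.04)·8·5.3
= 1575.0344 + 6016 + (-342.592) = 7248.4424.

E(D) = 652.08, Var[D] = 7248.4424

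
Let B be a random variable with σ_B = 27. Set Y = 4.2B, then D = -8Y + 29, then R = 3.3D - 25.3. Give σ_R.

σ_R = 2993.76

σ_Y = |4.2|·27 = 113.4.
σ_D = |-8|·113.4 = 907.2.
σ_R = |3.3|·907.2 = 2993.76.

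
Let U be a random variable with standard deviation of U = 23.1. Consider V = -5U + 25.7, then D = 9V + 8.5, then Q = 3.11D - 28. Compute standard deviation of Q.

standard deviation of Q = 3232.845

standard deviation of V = |-5|·23.1 = 115.5.
standard deviation of D = |9|·115.5 = 1039.5.
standard deviation of Q = |3.11|·1039.5 = 3232.845.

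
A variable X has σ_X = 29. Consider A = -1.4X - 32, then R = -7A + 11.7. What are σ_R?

σ_A = |-1.4|·29 = 40.6.
σ_R = |-7|·40.6 = 284.2.

σ_R = 284.2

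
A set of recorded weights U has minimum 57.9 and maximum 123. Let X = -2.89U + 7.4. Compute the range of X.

Range of U = 123 − 57.9 = 65.1.
Range(X) = |a|·Range(U) = |-2.89|·65.1 = 188.139.

Range(X) = 188.139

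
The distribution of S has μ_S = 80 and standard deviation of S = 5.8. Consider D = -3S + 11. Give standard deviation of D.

standard deviation of D = 17.4

D = -3S + 11 is linear with a = -3, b = 11.
standard deviation of D = |a|·standard deviation of S = |-3|·5.8 = 17.4.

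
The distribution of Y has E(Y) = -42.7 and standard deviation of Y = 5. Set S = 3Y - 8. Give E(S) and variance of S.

E(S) = -136.1, variance of S = 225

S = 3Y - 8 is linear with a = 3, b = -8.
E(S) = a·E(Y) + b = 3·(-42.7) + (-8) = -136.1.
variance of Y = 5² = 25.
variance of S = a²·variance of Y = 3²·25 = 225 (the additive constant -8 does not affect variance).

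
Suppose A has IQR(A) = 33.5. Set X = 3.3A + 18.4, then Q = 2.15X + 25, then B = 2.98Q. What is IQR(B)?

IQR(X) = |3.3|·33.5 = 110.55.
IQR(Q) = |2.15|·110.55 = 237.6825.
IQR(B) = |2.98|·237.6825 = 708.29385.

IQR(B) = 708.29385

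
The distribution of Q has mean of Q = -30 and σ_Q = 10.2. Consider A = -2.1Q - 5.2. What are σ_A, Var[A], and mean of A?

σ_A = 21.42, Var[A] = 458.8164, mean of A = 57.8

A = -2.1Q - 5.2 is linear with a = -2.1, b = -5.2.
σ_A = |a|·σ_Q = |-2.1|·10.2 = 21.42.
Var[Q] = 10.2² = 104.04.
Var[A] = a²·Var[Q] = (-2.1)²·104.04 = 458.8164 (the additive constant -5.2 does not affect variance).
mean of A = a·mean of Q + b = (-2.1)·(-30) + (-5.2) = 57.8.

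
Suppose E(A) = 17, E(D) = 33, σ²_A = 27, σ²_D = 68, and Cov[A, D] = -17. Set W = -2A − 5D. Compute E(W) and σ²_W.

E(W) = -199, σ²_W = 1468

E(W) = (-2)·E(A) + (-5)·E(D) = (-2)·17 + (-5)·33 = -199.
σ²_W = a²·σ²_A + b²·σ²_D + 2ab·Cov[A, D] with a = -2, b = -5.
= (-2)²·27 + (-5)²·68 + 2·(-2)·(-5)·(-17)
= 108 + 1700 + (-340) = 1468.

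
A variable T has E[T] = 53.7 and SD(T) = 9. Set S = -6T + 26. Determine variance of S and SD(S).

S = -6T + 26 is linear with a = -6, b = 26.
variance of T = 9² = 81.
variance of S = a²·variance of T = (-6)²·81 = 2916 (the additive constant 26 does not affect variance).
SD(S) = |a|·SD(T) = |-6|·9 = 54.

variance of S = 2916, SD(S) = 54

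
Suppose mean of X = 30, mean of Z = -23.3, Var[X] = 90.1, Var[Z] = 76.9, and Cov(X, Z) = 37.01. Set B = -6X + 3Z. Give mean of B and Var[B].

mean of B = -249.9, Var[B] = 2603.34

mean of B = (-6)·mean of X + 3·mean of Z = (-6)·30 + 3·(-23.3) = -249.9.
Var[B] = a²·Var[X] + b²·Var[Z] + 2ab·Cov(X, Z) with a = -6, b = 3.
= (-6)²·90.1 + 3²·76.9 + 2·(-6)·3·37.01
= 3243.6 + 692.1 + (-1332.36) = 2603.34.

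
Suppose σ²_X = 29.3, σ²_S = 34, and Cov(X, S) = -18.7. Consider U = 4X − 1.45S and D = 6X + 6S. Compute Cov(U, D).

By bilinearity, Cov(U, D) = ac·σ²_X + bd·σ²_S + (ad+bc)·Cov(X, S), with a=4, b=-1.45, c=6, d=6.
ac·σ²_X = 4·6·29.3 = 703.2
bd·σ²_S = (-1.45)·6·34 = -295.8
(ad+bc)·Cov(X, S) = (15.3)·(-18.7) = -286.11
Cov(U, D) = 703.2 + (-295.8) + (-286.11) = 121.29.

Cov(U, D) = 121.29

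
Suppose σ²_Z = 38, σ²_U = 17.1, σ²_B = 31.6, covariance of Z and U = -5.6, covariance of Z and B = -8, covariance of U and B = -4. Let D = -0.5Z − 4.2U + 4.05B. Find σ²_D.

σ²_D = a²·σ²_Z + b²·σ²_U + c²·σ²_B + 2ab·covariance of Z and U + 2ac·covariance of Z and B + 2bc·covariance of U and B, with a = -0.5, b = -4.2, c = 4.05.
= 9.5 + 301.644 + 518.319 + (-23.52) + 32.4 + 136.08
= 974.423.

σ²_D = 974.423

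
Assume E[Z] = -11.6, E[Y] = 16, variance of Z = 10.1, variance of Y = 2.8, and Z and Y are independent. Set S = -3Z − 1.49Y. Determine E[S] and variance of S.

E[S] = 10.96, variance of S = 97.11628

E[S] = (-3)·E[Z] + (-1.49)·E[Y] = (-3)·(-11.6) + (-1.49)·16 = 10.96.
variance of S = a²·variance of Z + b²·variance of Y + 2ab·covariance of Z and Y with a = -3, b = -1.49.
Independence gives covariance of Z and Y = 0.
= (-3)²·10.1 + (-1.49)²·2.8 + 2·(-3)·(-1.49)·0
= 90.9 + 6.21628 + 0 = 97.11628.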